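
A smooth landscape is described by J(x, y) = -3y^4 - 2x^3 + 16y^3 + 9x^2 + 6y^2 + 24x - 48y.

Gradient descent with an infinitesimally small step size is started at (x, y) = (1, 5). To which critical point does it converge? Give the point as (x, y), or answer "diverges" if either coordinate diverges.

J is separable, so gradient descent decouples: x follows -∂J/∂x, y follows -∂J/∂y.
∂J/∂x = -6(x - 4)(x + 1); at x=1 this is 36, so x decreases.
∂J/∂y = -12(y - 4)(y - 1)(y + 1); at y=5 this is -288, so y increases.
The y-coordinate has no critical point in that direction and runs off to infinity.

diverges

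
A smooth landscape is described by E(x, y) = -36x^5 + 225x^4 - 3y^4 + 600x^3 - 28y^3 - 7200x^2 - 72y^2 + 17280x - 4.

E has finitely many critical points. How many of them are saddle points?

E separates as a function of x plus a function of y, so ∇E=0 decouples.
∂E/∂x = -180(x - 4)(x - 3)(x - 2)(x + 4) = 0 at x ∈ {-4, 2, 3, 4}; ∂E/∂y = -12y(y + 3)(y + 4) = 0 at y ∈ {-4, -3, 0}.
The Hessian is diagonal: diag(E_xx, E_yy). Second derivatives: E_xx(-4)=60480, E_xx(2)=-2160, E_xx(3)=1260, E_xx(4)=-2880; E_yy(-4)=-48, E_yy(-3)=36, E_yy(0)=-144.
Saddle points occur where the two diagonal entries have opposite signs: (-4, -4), (-4, 0), (2, -3), (3, -4), (3, 0), (4, -3). Count: 6.

6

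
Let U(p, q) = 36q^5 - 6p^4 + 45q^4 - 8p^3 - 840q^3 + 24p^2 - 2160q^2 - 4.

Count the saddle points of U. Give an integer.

U separates as a function of p plus a function of q, so ∇U=0 decouples.
∂U/∂p = -24p(p - 1)(p + 2) = 0 at p ∈ {-2, 0, 1}; ∂U/∂q = 180q(q - 4)(q + 2)(q + 3) = 0 at q ∈ {-3, -2, 0, 4}.
The Hessian is diagonal: diag(U_pp, U_qq). Second derivatives: U_pp(-2)=-144, U_pp(0)=48, U_pp(1)=-72; U_qq(-3)=-3780, U_qq(-2)=2160, U_qq(0)=-4320, U_qq(4)=30240.
Saddle points occur where the two diagonal entries have opposite signs: (-2, -2), (-2, 4), (0, -3), (0, 0), (1, -2), (1, 4). Count: 6.

6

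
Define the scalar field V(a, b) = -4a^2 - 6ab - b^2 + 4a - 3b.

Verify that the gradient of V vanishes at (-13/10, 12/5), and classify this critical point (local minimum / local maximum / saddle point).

saddle point

∇V = (-8a - 6b + 4, -6a - 2b - 3); substituting (-13/10, 12/5) gives ∇V = (0, 0), so (-13/10, 12/5) is indeed a critical point.
The Hessian of V is constant: H = [[-8, -6], [-6, -2]].
det(H) = (-8)·(-2) − (-6)² = -20.
Since det(H) < 0, H is indefinite and the critical point is a saddle point.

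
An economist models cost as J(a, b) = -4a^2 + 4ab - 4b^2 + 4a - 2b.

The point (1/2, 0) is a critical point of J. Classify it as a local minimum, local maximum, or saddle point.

local maximum

The Hessian of J is constant: H = [[-8, 4], [4, -8]].
det(H) = (-8)·(-8) − 4² = 48.
det(H) > 0 and tr(H) = -16 < 0, so H is negative definite and the point is a local maximum.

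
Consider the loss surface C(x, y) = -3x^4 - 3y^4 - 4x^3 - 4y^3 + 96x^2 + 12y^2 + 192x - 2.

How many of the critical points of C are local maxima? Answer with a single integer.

C separates as a function of x plus a function of y, so ∇C=0 decouples.
∂C/∂x = -12(x - 4)(x + 1)(x + 4) = 0 at x ∈ {-4, -1, 4}; ∂C/∂y = -12y(y - 1)(y + 2) = 0 at y ∈ {-2, 0, 1}.
The Hessian is diagonal: diag(C_xx, C_yy). Second derivatives: C_xx(-4)=-288, C_xx(-1)=180, C_xx(4)=-480; C_yy(-2)=-72, C_yy(0)=24, C_yy(1)=-36.
Local maxima occur where both diagonal entries negative: (-4, -2), (-4, 1), (4, -2), (4, 1). Count: 4.

4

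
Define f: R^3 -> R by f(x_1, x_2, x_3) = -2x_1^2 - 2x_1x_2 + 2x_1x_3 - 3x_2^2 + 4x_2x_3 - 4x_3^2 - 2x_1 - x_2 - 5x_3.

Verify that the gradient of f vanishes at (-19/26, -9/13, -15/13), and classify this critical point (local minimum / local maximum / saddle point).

local maximum

∇f = (-4x_1 - 2x_2 + 2x_3 - 2, -2x_1 - 6x_2 + 4x_3 - 1, 2x_1 + 4x_2 - 8x_3 - 5); substituting (-19/26, -9/13, -15/13) gives ∇f = (0, 0, 0), so (-19/26, -9/13, -15/13) is indeed a critical point.
The Hessian is constant: H = [[-4, -2, 2], [-2, -6, 4], [2, 4, -8]].
Leading principal minors: Δ₁ = -4, Δ₂ = 20, Δ₃ = -104.
The minors alternate sign starting negative (−, +, −), so H is negative definite: a local maximum.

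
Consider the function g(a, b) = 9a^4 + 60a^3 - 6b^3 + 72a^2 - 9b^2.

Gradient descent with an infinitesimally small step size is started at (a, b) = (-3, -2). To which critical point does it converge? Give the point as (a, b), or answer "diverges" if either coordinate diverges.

(-4, -1)

g is separable, so gradient descent decouples: a follows -∂g/∂a, b follows -∂g/∂b.
∂g/∂a = 36a(a + 1)(a + 4); at a=-3 this is 216, so a decreases.
∂g/∂b = -18b(b + 1); at b=-2 this is -36, so b increases.
a converges to its nearest critical value -4 (a local min of the a-part); b converges to -1. The iterate converges to (-4, -1).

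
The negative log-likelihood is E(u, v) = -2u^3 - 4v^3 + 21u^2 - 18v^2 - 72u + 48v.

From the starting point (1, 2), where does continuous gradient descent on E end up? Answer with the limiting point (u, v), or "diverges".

E is separable, so gradient descent decouples: u follows -∂E/∂u, v follows -∂E/∂v.
∂E/∂u = -6(u - 4)(u - 3); at u=1 this is -36, so u increases.
∂E/∂v = -12(v - 1)(v + 4); at v=2 this is -72, so v increases.
The v-coordinate has no critical point in that direction and runs off to infinity.

diverges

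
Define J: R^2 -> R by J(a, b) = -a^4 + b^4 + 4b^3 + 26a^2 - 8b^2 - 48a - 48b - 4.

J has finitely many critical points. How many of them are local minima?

2

J separates as a function of a plus a function of b, so ∇J=0 decouples.
∂J/∂a = -4(a - 3)(a - 1)(a + 4) = 0 at a ∈ {-4, 1, 3}; ∂J/∂b = 4(b - 2)(b + 2)(b + 3) = 0 at b ∈ {-3, -2, 2}.
The Hessian is diagonal: diag(J_aa, J_bb). Second derivatives: J_aa(-4)=-140, J_aa(1)=40, J_aa(3)=-56; J_bb(-3)=20, J_bb(-2)=-16, J_bb(2)=80.
Local minima occur where both diagonal entries positive: (1, -3), (1, 2). Count: 2.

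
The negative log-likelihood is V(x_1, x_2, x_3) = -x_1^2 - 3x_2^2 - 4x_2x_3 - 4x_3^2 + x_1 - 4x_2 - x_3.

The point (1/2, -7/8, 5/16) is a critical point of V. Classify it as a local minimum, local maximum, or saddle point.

The Hessian is constant: H = [[-2, 0, 0], [0, -6, -4], [0, -4, -8]].
Leading principal minors: Δ₁ = -2, Δ₂ = 12, Δ₃ = -64.
The minors alternate sign starting negative (−, +, −), so H is negative definite: a local maximum.

local maximum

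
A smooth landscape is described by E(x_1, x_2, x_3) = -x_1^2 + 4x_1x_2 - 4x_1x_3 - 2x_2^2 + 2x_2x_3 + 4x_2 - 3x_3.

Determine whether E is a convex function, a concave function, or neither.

neither

E is quadratic, so its Hessian is the constant matrix H = [[-2, 4, -4], [4, -4, 2], [-4, 2, 0]].
Leading principal minors: -2, -8, 8.
Neither pattern holds ⇒ H is indefinite ⇒ neither convex nor concave.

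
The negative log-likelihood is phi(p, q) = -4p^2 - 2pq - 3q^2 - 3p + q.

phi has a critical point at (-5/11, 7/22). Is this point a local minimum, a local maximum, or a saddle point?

The Hessian of phi is constant: H = [[-8, -2], [-2, -6]].
det(H) = (-8)·(-6) − (-2)² = 44.
det(H) > 0 and tr(H) = -14 < 0, so H is negative definite and the point is a local maximum.

local maximum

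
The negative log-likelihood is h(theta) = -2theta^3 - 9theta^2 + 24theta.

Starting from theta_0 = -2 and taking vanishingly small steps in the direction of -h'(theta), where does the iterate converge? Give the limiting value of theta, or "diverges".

h'(theta) = -6(theta - 1)(theta + 4), so h'(-2) = 36.
Gradient descent moves in the -h' direction, i.e. theta is decreasing.
The nearest critical point in that direction is theta = -4, where h'' = 30 > 0 (a local minimum). The iterate converges there.

-4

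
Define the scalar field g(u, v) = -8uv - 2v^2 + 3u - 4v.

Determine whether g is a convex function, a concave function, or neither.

neither

g is quadratic, so its Hessian is the constant matrix H = [[0, -8], [-8, -4]].
det(H) = -64, tr(H) = -4.
det(H) < 0, so H is indefinite: neither convex nor concave.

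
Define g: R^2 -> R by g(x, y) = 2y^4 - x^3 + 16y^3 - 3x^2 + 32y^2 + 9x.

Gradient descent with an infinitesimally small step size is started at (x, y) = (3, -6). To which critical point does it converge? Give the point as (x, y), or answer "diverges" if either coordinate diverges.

diverges

g is separable, so gradient descent decouples: x follows -∂g/∂x, y follows -∂g/∂y.
∂g/∂x = -3(x - 1)(x + 3); at x=3 this is -36, so x increases.
∂g/∂y = 8y(y + 2)(y + 4); at y=-6 this is -384, so y increases.
The x-coordinate has no critical point in that direction and runs off to infinity.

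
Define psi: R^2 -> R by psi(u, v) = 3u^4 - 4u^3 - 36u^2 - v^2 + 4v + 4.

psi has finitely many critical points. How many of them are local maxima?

1

psi separates as a function of u plus a function of v, so ∇psi=0 decouples.
∂psi/∂u = 12u(u - 3)(u + 2) = 0 at u ∈ {-2, 0, 3}; ∂psi/∂v = -2(v - 2) = 0 at v ∈ {2}.
The Hessian is diagonal: diag(psi_uu, psi_vv). Second derivatives: psi_uu(-2)=120, psi_uu(0)=-72, psi_uu(3)=180; psi_vv(2)=-2.
Local maxima occur where both diagonal entries negative: (0, 2). Count: 1.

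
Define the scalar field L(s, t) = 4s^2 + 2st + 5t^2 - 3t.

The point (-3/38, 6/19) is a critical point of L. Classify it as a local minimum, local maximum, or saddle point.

local minimum

The Hessian of L is constant: H = [[8, 2], [2, 10]].
det(H) = 8·10 − 2² = 76.
det(H) > 0 and tr(H) = 18 > 0, so H is positive definite and the point is a local minimum.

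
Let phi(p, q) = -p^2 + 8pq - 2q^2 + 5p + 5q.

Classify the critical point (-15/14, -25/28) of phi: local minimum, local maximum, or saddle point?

saddle point

The Hessian of phi is constant: H = [[-2, 8], [8, -4]].
det(H) = (-2)·(-4) − 8² = -56.
Since det(H) < 0, H is indefinite and the critical point is a saddle point.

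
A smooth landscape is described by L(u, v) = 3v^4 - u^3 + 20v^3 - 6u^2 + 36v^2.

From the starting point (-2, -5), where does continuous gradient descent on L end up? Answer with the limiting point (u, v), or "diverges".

L is separable, so gradient descent decouples: u follows -∂L/∂u, v follows -∂L/∂v.
∂L/∂u = -3u(u + 4); at u=-2 this is 12, so u decreases.
∂L/∂v = 12v(v + 2)(v + 3); at v=-5 this is -360, so v increases.
u converges to its nearest critical value -4 (a local min of the u-part); v converges to -3. The iterate converges to (-4, -3).

(-4, -3)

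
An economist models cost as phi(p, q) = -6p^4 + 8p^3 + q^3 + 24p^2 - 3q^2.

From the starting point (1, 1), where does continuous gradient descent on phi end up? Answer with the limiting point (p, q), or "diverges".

(0, 2)

phi is separable, so gradient descent decouples: p follows -∂phi/∂p, q follows -∂phi/∂q.
∂phi/∂p = -24p(p - 2)(p + 1); at p=1 this is 48, so p decreases.
∂phi/∂q = 3q(q - 2); at q=1 this is -3, so q increases.
p converges to its nearest critical value 0 (a local min of the p-part); q converges to 2. The iterate converges to (0, 2).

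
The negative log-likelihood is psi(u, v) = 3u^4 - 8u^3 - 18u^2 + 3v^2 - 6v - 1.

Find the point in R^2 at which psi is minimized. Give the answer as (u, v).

(3, 1)

psi(u,v) separates as P(u) + Q(v) − 1, so its minimum is min P + min Q − 1.
P'(u) = 12u(u - 3)(u + 1) vanishes at u ∈ {-1, 0, 3}; Q'(v) = 6v - 6 vanishes at v ∈ {1}.
Local minima of P (where P''>0): P(-1)=-7, P(3)=-135. Local minima of Q: Q(1)=-3.
So the global minimum of psi is P(3) + Q(1) − 1 = -135 − 3 − 1 = -139, attained at (3, 1).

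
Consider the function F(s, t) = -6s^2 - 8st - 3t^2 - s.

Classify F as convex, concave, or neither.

F is quadratic, so its Hessian is the constant matrix H = [[-12, -8], [-8, -6]].
det(H) = 8, tr(H) = -18.
det(H) > 0 and tr(H) < 0, so H is negative definite everywhere: concave.

concave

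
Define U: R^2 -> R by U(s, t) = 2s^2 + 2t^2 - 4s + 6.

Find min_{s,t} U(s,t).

4

U(s,t) separates as P(s) + Q(t) + 6, so its minimum is min P + min Q + 6.
P'(s) = 4s - 4 vanishes at s ∈ {1}; Q'(t) = 4t vanishes at t ∈ {0}.
Local minima of P (where P''>0): P(1)=-2. Local minima of Q: Q(0)=0.
So the global minimum of U is P(1) + Q(0) + 6 = -2 + 0 + 6 = 4, attained at (1, 0).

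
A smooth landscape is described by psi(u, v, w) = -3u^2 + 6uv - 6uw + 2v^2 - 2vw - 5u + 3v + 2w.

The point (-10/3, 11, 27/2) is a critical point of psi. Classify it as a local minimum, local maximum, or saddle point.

The Hessian is constant: H = [[-6, 6, -6], [6, 4, -2], [-6, -2, 0]].
Leading principal minors: Δ₁ = -6, Δ₂ = -60, Δ₃ = 24.
The minors fit neither the all-positive nor the alternating-sign pattern, so H is indefinite: a saddle point.

saddle point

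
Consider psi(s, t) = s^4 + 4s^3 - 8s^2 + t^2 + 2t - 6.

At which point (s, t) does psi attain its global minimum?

psi(s,t) separates as P(s) + Q(t) − 6, so its minimum is min P + min Q − 6.
P'(s) = 4s(s - 1)(s + 4) vanishes at s ∈ {-4, 0, 1}; Q'(t) = 2(t + 1) vanishes at t ∈ {-1}.
Local minima of P (where P''>0): P(-4)=-128, P(1)=-3. Local minima of Q: Q(-1)=-1.
So the global minimum of psi is P(-4) + Q(-1) − 6 = -128 − 1 − 6 = -135, attained at (-4, -1).

(-4, -1)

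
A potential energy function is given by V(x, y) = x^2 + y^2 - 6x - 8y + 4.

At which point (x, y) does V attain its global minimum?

V(x,y) separates as P(x) + Q(y) + 4, so its minimum is min P + min Q + 4.
P'(x) = 2x - 6 vanishes at x ∈ {3}; Q'(y) = 2y - 8 vanishes at y ∈ {4}.
Local minima of P (where P''>0): P(3)=-9. Local minima of Q: Q(4)=-16.
So the global minimum of V is P(3) + Q(4) + 4 = -9 − 16 + 4 = -21, attained at (3, 4).

(3, 4)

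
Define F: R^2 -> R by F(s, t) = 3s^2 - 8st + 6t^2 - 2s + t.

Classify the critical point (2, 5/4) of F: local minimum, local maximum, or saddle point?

The Hessian of F is constant: H = [[6, -8], [-8, 12]].
det(H) = 6·12 − (-8)² = 8.
det(H) > 0 and tr(H) = 18 > 0, so H is positive definite and the point is a local minimum.

local minimum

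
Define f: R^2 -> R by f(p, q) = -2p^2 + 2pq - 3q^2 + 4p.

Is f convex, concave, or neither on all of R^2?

concave

f is quadratic, so its Hessian is the constant matrix H = [[-4, 2], [2, -6]].
det(H) = 20, tr(H) = -10.
det(H) > 0 and tr(H) < 0, so H is negative definite everywhere: concave.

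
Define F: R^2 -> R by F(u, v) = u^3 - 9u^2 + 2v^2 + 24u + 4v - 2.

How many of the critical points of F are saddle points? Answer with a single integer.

1

F separates as a function of u plus a function of v, so ∇F=0 decouples.
∂F/∂u = 3(u - 4)(u - 2) = 0 at u ∈ {2, 4}; ∂F/∂v = 4(v + 1) = 0 at v ∈ {-1}.
The Hessian is diagonal: diag(F_uu, F_vv). Second derivatives: F_uu(2)=-6, F_uu(4)=6; F_vv(-1)=4.
Saddle points occur where the two diagonal entries have opposite signs: (2, -1). Count: 1.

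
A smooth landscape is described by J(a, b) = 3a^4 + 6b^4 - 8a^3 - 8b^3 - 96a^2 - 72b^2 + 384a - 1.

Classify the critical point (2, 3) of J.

saddle point

The mixed partial ∂²J/∂a∂b is 0, so the Hessian at any point is diag(J_aa, J_bb) = diag(12(3a^2 - 4a - 16), 24(3b^2 - 2b - 6)).
At (2, 3): H = diag(-144, 360).
The eigenvalues have opposite signs, so H is indefinite: a saddle point.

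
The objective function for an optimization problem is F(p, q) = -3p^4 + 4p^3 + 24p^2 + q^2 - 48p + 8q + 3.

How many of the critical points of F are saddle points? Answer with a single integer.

2

F separates as a function of p plus a function of q, so ∇F=0 decouples.
∂F/∂p = -12(p - 2)(p - 1)(p + 2) = 0 at p ∈ {-2, 1, 2}; ∂F/∂q = 2(q + 4) = 0 at q ∈ {-4}.
The Hessian is diagonal: diag(F_pp, F_qq). Second derivatives: F_pp(-2)=-144, F_pp(1)=36, F_pp(2)=-48; F_qq(-4)=2.
Saddle points occur where the two diagonal entries have opposite signs: (-2, -4), (2, -4). Count: 2.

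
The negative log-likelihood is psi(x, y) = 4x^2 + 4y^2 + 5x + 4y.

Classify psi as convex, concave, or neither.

convex

psi is quadratic, so its Hessian is the constant matrix H = [[8, 0], [0, 8]].
det(H) = 64, tr(H) = 16.
det(H) > 0 and tr(H) > 0, so H is positive definite everywhere: convex.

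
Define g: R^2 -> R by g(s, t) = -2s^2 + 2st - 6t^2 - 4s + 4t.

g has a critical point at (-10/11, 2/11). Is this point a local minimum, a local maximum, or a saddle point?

local maximum

The Hessian of g is constant: H = [[-4, 2], [2, -12]].
det(H) = (-4)·(-12) − 2² = 44.
det(H) > 0 and tr(H) = -16 < 0, so H is negative definite and the point is a local maximum.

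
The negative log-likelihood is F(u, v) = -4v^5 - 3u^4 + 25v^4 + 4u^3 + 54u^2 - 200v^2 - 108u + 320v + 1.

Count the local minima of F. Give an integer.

F separates as a function of u plus a function of v, so ∇F=0 decouples.
∂F/∂u = -12(u - 3)(u - 1)(u + 3) = 0 at u ∈ {-3, 1, 3}; ∂F/∂v = -20(v - 4)(v - 2)(v - 1)(v + 2) = 0 at v ∈ {-2, 1, 2, 4}.
The Hessian is diagonal: diag(F_uu, F_vv). Second derivatives: F_uu(-3)=-288, F_uu(1)=96, F_uu(3)=-144; F_vv(-2)=1440, F_vv(1)=-180, F_vv(2)=160, F_vv(4)=-720.
Local minima occur where both diagonal entries positive: (1, -2), (1, 2). Count: 2.

2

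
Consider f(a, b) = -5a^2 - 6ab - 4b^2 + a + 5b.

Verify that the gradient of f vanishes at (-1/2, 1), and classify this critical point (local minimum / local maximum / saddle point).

∇f = (-10a - 6b + 1, -6a - 8b + 5); substituting (-1/2, 1) gives ∇f = (0, 0), so (-1/2, 1) is indeed a critical point.
The Hessian of f is constant: H = [[-10, -6], [-6, -8]].
det(H) = (-10)·(-8) − (-6)² = 44.
det(H) > 0 and tr(H) = -18 < 0, so H is negative definite and the point is a local maximum.

local maximum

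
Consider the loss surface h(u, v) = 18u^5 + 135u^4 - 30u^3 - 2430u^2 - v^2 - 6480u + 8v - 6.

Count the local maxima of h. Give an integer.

h separates as a function of u plus a function of v, so ∇h=0 decouples.
∂h/∂u = 90(u - 3)(u + 2)(u + 3)(u + 4) = 0 at u ∈ {-4, -3, -2, 3}; ∂h/∂v = -2(v - 4) = 0 at v ∈ {4}.
The Hessian is diagonal: diag(h_uu, h_vv). Second derivatives: h_uu(-4)=-1260, h_uu(-3)=540, h_uu(-2)=-900, h_uu(3)=18900; h_vv(4)=-2.
Local maxima occur where both diagonal entries negative: (-4, 4), (-2, 4). Count: 2.

2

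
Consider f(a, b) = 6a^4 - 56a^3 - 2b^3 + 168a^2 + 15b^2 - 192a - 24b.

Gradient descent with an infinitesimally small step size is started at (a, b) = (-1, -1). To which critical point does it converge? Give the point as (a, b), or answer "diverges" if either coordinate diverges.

f is separable, so gradient descent decouples: a follows -∂f/∂a, b follows -∂f/∂b.
∂f/∂a = 24(a - 4)(a - 2)(a - 1); at a=-1 this is -720, so a increases.
∂f/∂b = -6(b - 4)(b - 1); at b=-1 this is -60, so b increases.
a converges to its nearest critical value 1 (a local min of the a-part); b converges to 1. The iterate converges to (1, 1).

(1, 1)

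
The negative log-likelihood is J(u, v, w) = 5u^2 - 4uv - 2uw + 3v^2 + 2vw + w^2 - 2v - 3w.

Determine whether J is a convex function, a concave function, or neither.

J is quadratic, so its Hessian is the constant matrix H = [[10, -4, -2], [-4, 6, 2], [-2, 2, 2]].
Leading principal minors: 10, 44, 56.
All positive ⇒ H ≻ 0 ⇒ convex.

convex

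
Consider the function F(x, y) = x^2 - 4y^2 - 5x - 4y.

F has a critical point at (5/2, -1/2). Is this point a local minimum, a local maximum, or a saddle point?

The Hessian of F is constant: H = [[2, 0], [0, -8]].
det(H) = 2·(-8) − 0² = -16.
Since det(H) < 0, H is indefinite and the critical point is a saddle point.

saddle point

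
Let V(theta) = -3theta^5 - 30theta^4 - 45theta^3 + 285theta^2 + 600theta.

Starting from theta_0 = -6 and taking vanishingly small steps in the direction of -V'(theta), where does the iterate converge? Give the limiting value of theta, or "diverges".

-5

V'(theta) = -15(theta - 2)(theta + 1)(theta + 4)(theta + 5), so V'(-6) = -1200.
Gradient descent moves in the -V' direction, i.e. theta is increasing.
The nearest critical point in that direction is theta = -5, where V'' = 420 > 0 (a local minimum). The iterate converges there.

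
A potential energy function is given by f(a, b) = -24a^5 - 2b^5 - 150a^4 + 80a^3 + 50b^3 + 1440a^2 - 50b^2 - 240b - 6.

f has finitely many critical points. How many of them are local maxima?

f separates as a function of a plus a function of b, so ∇f=0 decouples.
∂f/∂a = -120a(a - 2)(a + 3)(a + 4) = 0 at a ∈ {-4, -3, 0, 2}; ∂f/∂b = -10(b - 3)(b - 2)(b + 1)(b + 4) = 0 at b ∈ {-4, -1, 2, 3}.
The Hessian is diagonal: diag(f_aa, f_bb). Second derivatives: f_aa(-4)=2880, f_aa(-3)=-1800, f_aa(0)=2880, f_aa(2)=-7200; f_bb(-4)=1260, f_bb(-1)=-360, f_bb(2)=180, f_bb(3)=-280.
Local maxima occur where both diagonal entries negative: (-3, -1), (-3, 3), (2, -1), (2, 3). Count: 4.

4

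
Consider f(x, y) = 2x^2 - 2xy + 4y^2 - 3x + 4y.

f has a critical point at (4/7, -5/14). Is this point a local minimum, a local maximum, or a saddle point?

The Hessian of f is constant: H = [[4, -2], [-2, 8]].
det(H) = 4·8 − (-2)² = 28.
det(H) > 0 and tr(H) = 12 > 0, so H is positive definite and the point is a local minimum.

local minimum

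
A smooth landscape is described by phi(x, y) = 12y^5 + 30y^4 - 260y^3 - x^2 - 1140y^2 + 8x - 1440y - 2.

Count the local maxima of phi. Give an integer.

2

phi separates as a function of x plus a function of y, so ∇phi=0 decouples.
∂phi/∂x = -2(x - 4) = 0 at x ∈ {4}; ∂phi/∂y = 60(y - 4)(y + 1)(y + 2)(y + 3) = 0 at y ∈ {-3, -2, -1, 4}.
The Hessian is diagonal: diag(phi_xx, phi_yy). Second derivatives: phi_xx(4)=-2; phi_yy(-3)=-840, phi_yy(-2)=360, phi_yy(-1)=-600, phi_yy(4)=12600.
Local maxima occur where both diagonal entries negative: (4, -3), (4, -1). Count: 2.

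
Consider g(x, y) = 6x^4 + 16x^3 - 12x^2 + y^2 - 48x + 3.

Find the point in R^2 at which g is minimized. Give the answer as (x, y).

g(x,y) separates as P(x) + Q(y) + 3, so its minimum is min P + min Q + 3.
P'(x) = 24(x - 1)(x + 1)(x + 2) vanishes at x ∈ {-2, -1, 1}; Q'(y) = 2y vanishes at y ∈ {0}.
Local minima of P (where P''>0): P(-2)=16, P(1)=-38. Local minima of Q: Q(0)=0.
So the global minimum of g is P(1) + Q(0) + 3 = -38 + 0 + 3 = -35, attained at (1, 0).

(1, 0)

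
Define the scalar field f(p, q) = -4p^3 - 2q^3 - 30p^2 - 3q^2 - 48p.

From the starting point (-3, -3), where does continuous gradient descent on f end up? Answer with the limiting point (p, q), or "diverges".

(-4, -1)

f is separable, so gradient descent decouples: p follows -∂f/∂p, q follows -∂f/∂q.
∂f/∂p = -12(p + 1)(p + 4); at p=-3 this is 24, so p decreases.
∂f/∂q = -6q(q + 1); at q=-3 this is -36, so q increases.
p converges to its nearest critical value -4 (a local min of the p-part); q converges to -1. The iterate converges to (-4, -1).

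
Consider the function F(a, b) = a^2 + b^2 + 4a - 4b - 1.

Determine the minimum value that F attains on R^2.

-9

F(a,b) separates as P(a) + Q(b) − 1, so its minimum is min P + min Q − 1.
P'(a) = 2a + 4 vanishes at a ∈ {-2}; Q'(b) = 2b - 4 vanishes at b ∈ {2}.
Local minima of P (where P''>0): P(-2)=-4. Local minima of Q: Q(2)=-4.
So the global minimum of F is P(-2) + Q(2) − 1 = -4 − 4 − 1 = -9, attained at (-2, 2).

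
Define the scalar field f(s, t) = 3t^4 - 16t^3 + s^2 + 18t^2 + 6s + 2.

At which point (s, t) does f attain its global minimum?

f(s,t) separates as P(s) + Q(t) + 2, so its minimum is min P + min Q + 2.
P'(s) = 2s + 6 vanishes at s ∈ {-3}; Q'(t) = 12t(t - 3)(t - 1) vanishes at t ∈ {0, 1, 3}.
Local minima of P (where P''>0): P(-3)=-9. Local minima of Q: Q(0)=0, Q(3)=-27.
So the global minimum of f is P(-3) + Q(3) + 2 = -9 − 27 + 2 = -34, attained at (-3, 3).

(-3, 3)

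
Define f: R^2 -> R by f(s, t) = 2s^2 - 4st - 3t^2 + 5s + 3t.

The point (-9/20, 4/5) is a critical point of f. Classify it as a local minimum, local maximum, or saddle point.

saddle point

The Hessian of f is constant: H = [[4, -4], [-4, -6]].
det(H) = 4·(-6) − (-4)² = -40.
Since det(H) < 0, H is indefinite and the critical point is a saddle point.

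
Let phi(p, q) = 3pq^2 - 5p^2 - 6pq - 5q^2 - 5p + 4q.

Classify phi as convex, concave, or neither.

The term 3pq^2 is cubic, so the Hessian is not constant.
∂²phi/∂q² = 6p - 10, which takes both signs as p varies (negative for sufficiently negative p). A diagonal entry of the Hessian changing sign means the Hessian is neither positive- nor negative-semidefinite on all of R^2.

neither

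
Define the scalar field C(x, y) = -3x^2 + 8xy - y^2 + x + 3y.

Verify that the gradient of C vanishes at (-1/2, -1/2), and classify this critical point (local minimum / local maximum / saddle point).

∇C = (-6x + 8y + 1, 8x - 2y + 3); substituting (-1/2, -1/2) gives ∇C = (0, 0), so (-1/2, -1/2) is indeed a critical point.
The Hessian of C is constant: H = [[-6, 8], [8, -2]].
det(H) = (-6)·(-2) − 8² = -52.
Since det(H) < 0, H is indefinite and the critical point is a saddle point.

saddle point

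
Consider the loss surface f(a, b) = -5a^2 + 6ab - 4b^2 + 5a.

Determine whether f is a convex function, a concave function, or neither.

f is quadratic, so its Hessian is the constant matrix H = [[-10, 6], [6, -8]].
det(H) = 44, tr(H) = -18.
det(H) > 0 and tr(H) < 0, so H is negative definite everywhere: concave.

concave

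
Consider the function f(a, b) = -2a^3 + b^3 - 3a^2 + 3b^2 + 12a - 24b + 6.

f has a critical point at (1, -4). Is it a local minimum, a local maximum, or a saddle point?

The mixed partial ∂²f/∂a∂b is 0, so the Hessian at any point is diag(f_aa, f_bb) = diag(-6(2a + 1), 6(b + 1)).
At (1, -4): H = diag(-18, -18).
Both eigenvalues are negative, so H is negative definite: a local maximum.

local maximum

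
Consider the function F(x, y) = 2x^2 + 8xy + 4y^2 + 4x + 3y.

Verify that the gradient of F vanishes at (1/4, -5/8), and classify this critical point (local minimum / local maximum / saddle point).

saddle point

∇F = (4x + 8y + 4, 8x + 8y + 3); substituting (1/4, -5/8) gives ∇F = (0, 0), so (1/4, -5/8) is indeed a critical point.
The Hessian of F is constant: H = [[4, 8], [8, 8]].
det(H) = 4·8 − 8² = -32.
Since det(H) < 0, H is indefinite and the critical point is a saddle point.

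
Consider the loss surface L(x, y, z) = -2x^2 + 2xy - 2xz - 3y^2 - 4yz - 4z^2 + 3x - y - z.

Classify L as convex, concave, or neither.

L is quadratic, so its Hessian is the constant matrix H = [[-4, 2, -2], [2, -6, -4], [-2, -4, -8]].
Leading principal minors: -4, 20, -40.
Signs alternate −, +, − ⇒ H ≺ 0 ⇒ concave.

concave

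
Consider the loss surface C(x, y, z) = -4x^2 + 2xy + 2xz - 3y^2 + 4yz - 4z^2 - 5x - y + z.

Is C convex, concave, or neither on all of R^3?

concave

C is quadratic, so its Hessian is the constant matrix H = [[-8, 2, 2], [2, -6, 4], [2, 4, -8]].
Leading principal minors: -8, 44, -168.
Signs alternate −, +, − ⇒ H ≺ 0 ⇒ concave.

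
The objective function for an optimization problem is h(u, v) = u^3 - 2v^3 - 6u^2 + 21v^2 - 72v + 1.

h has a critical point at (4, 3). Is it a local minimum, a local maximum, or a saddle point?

The mixed partial ∂²h/∂u∂v is 0, so the Hessian at any point is diag(h_uu, h_vv) = diag(6(u - 2), 6(-2v + 7)).
At (4, 3): H = diag(12, 6).
Both eigenvalues are positive, so H is positive definite: a local minimum.

local minimum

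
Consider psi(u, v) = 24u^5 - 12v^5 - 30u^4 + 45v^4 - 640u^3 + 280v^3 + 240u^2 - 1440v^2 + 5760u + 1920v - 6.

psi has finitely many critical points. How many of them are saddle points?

8

psi separates as a function of u plus a function of v, so ∇psi=0 decouples.
∂psi/∂u = 120(u - 4)(u - 2)(u + 2)(u + 3) = 0 at u ∈ {-3, -2, 2, 4}; ∂psi/∂v = -60(v - 4)(v - 2)(v - 1)(v + 4) = 0 at v ∈ {-4, 1, 2, 4}.
The Hessian is diagonal: diag(psi_uu, psi_vv). Second derivatives: psi_uu(-3)=-4200, psi_uu(-2)=2880, psi_uu(2)=-4800, psi_uu(4)=10080; psi_vv(-4)=14400, psi_vv(1)=-900, psi_vv(2)=720, psi_vv(4)=-2880.
Saddle points occur where the two diagonal entries have opposite signs: (-3, -4), (-3, 2), (-2, 1), (-2, 4), (2, -4), (2, 2), (4, 1), (4, 4). Count: 8.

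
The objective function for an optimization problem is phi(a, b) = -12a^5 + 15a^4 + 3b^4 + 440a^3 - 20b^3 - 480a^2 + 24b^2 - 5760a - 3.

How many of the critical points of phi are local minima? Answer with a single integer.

phi separates as a function of a plus a function of b, so ∇phi=0 decouples.
∂phi/∂a = -60(a - 4)(a - 3)(a + 2)(a + 4) = 0 at a ∈ {-4, -2, 3, 4}; ∂phi/∂b = 12b(b - 4)(b - 1) = 0 at b ∈ {0, 1, 4}.
The Hessian is diagonal: diag(phi_aa, phi_bb). Second derivatives: phi_aa(-4)=6720, phi_aa(-2)=-3600, phi_aa(3)=2100, phi_aa(4)=-2880; phi_bb(0)=48, phi_bb(1)=-36, phi_bb(4)=144.
Local minima occur where both diagonal entries positive: (-4, 0), (-4, 4), (3, 0), (3, 4). Count: 4.

4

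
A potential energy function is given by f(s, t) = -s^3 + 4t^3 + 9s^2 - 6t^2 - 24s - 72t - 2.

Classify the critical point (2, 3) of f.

local minimum

The mixed partial ∂²f/∂s∂t is 0, so the Hessian at any point is diag(f_ss, f_tt) = diag(6(-s + 3), 12(2t - 1)).
At (2, 3): H = diag(6, 60).
Both eigenvalues are positive, so H is positive definite: a local minimum.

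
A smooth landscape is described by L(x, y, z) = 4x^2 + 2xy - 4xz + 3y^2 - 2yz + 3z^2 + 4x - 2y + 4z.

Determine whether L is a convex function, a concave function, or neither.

convex

L is quadratic, so its Hessian is the constant matrix H = [[8, 2, -4], [2, 6, -2], [-4, -2, 6]].
Leading principal minors: 8, 44, 168.
All positive ⇒ H ≻ 0 ⇒ convex.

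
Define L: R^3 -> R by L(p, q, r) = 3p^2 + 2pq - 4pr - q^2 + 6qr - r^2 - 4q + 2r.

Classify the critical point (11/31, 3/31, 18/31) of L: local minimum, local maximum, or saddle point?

saddle point

The Hessian is constant: H = [[6, 2, -4], [2, -2, 6], [-4, 6, -2]].
Leading principal minors: Δ₁ = 6, Δ₂ = -16, Δ₃ = -248.
The minors fit neither the all-positive nor the alternating-sign pattern, so H is indefinite: a saddle point.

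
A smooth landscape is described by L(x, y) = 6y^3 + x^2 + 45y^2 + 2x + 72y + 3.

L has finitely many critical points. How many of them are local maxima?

0

L separates as a function of x plus a function of y, so ∇L=0 decouples.
∂L/∂x = 2(x + 1) = 0 at x ∈ {-1}; ∂L/∂y = 18(y + 1)(y + 4) = 0 at y ∈ {-4, -1}.
The Hessian is diagonal: diag(L_xx, L_yy). Second derivatives: L_xx(-1)=2; L_yy(-4)=-54, L_yy(-1)=54.
Local maxima occur where both diagonal entries negative: none. Count: 0.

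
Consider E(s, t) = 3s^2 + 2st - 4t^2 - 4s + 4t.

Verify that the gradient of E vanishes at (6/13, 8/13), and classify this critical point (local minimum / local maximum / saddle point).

∇E = (6s + 2t - 4, 2s - 8t + 4); substituting (6/13, 8/13) gives ∇E = (0, 0), so (6/13, 8/13) is indeed a critical point.
The Hessian of E is constant: H = [[6, 2], [2, -8]].
det(H) = 6·(-8) − 2² = -52.
Since det(H) < 0, H is indefinite and the critical point is a saddle point.

saddle point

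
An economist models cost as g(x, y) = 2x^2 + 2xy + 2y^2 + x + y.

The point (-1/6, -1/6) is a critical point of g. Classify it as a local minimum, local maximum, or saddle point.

The Hessian of g is constant: H = [[4, 2], [2, 4]].
det(H) = 4·4 − 2² = 12.
det(H) > 0 and tr(H) = 8 > 0, so H is positive definite and the point is a local minimum.

local minimum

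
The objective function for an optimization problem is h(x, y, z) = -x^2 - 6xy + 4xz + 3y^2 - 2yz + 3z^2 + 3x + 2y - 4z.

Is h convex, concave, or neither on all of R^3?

neither

h is quadratic, so its Hessian is the constant matrix H = [[-2, -6, 4], [-6, 6, -2], [4, -2, 6]].
Leading principal minors: -2, -48, -280.
Neither pattern holds ⇒ H is indefinite ⇒ neither convex nor concave.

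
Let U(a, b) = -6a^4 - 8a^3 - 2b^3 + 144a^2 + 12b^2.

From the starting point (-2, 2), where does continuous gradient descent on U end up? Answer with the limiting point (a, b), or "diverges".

(0, 0)

U is separable, so gradient descent decouples: a follows -∂U/∂a, b follows -∂U/∂b.
∂U/∂a = -24a(a - 3)(a + 4); at a=-2 this is -480, so a increases.
∂U/∂b = -6b(b - 4); at b=2 this is 24, so b decreases.
a converges to its nearest critical value 0 (a local min of the a-part); b converges to 0. The iterate converges to (0, 0).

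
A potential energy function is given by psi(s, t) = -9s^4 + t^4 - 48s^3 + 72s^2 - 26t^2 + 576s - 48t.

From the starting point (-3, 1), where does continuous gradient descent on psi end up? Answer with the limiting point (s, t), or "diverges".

psi is separable, so gradient descent decouples: s follows -∂psi/∂s, t follows -∂psi/∂t.
∂psi/∂s = -36(s - 2)(s + 2)(s + 4); at s=-3 this is -180, so s increases.
∂psi/∂t = 4(t - 4)(t + 1)(t + 3); at t=1 this is -96, so t increases.
s converges to its nearest critical value -2 (a local min of the s-part); t converges to 4. The iterate converges to (-2, 4).

(-2, 4)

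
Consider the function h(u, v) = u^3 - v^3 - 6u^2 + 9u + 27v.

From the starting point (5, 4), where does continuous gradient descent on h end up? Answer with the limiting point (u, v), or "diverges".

h is separable, so gradient descent decouples: u follows -∂h/∂u, v follows -∂h/∂v.
∂h/∂u = 3(u - 3)(u - 1); at u=5 this is 24, so u decreases.
∂h/∂v = -3(v - 3)(v + 3); at v=4 this is -21, so v increases.
The v-coordinate has no critical point in that direction and runs off to infinity.

diverges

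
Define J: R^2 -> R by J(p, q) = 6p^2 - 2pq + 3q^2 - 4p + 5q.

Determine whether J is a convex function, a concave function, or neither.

J is quadratic, so its Hessian is the constant matrix H = [[12, -2], [-2, 6]].
det(H) = 68, tr(H) = 18.
det(H) > 0 and tr(H) > 0, so H is positive definite everywhere: convex.

convex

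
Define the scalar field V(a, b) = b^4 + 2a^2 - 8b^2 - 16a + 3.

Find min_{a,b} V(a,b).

-45

V(a,b) separates as P(a) + Q(b) + 3, so its minimum is min P + min Q + 3.
P'(a) = 4a - 16 vanishes at a ∈ {4}; Q'(b) = 4b(b - 2)(b + 2) vanishes at b ∈ {-2, 0, 2}.
Local minima of P (where P''>0): P(4)=-32. Local minima of Q: Q(-2)=-16, Q(2)=-16.
So the global minimum of V is P(4) + Q(-2) + 3 = -32 − 16 + 3 = -45, attained at (4, -2).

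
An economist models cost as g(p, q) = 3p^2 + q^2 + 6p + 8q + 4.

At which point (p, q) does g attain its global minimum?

(-1, -4)

g(p,q) separates as A(p) + B(q) + 4, so its minimum is min A + min B + 4.
A'(p) = 6p + 6 vanishes at p ∈ {-1}; B'(q) = 2q + 8 vanishes at q ∈ {-4}.
Local minima of A (where A''>0): A(-1)=-3. Local minima of B: B(-4)=-16.
So the global minimum of g is A(-1) + B(-4) + 4 = -3 − 16 + 4 = -15, attained at (-1, -4).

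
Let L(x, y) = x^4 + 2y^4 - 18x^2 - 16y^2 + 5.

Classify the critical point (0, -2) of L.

saddle point

The mixed partial ∂²L/∂x∂y is 0, so the Hessian at any point is diag(L_xx, L_yy) = diag(12(x^2 - 3), 8(3y^2 - 4)).
At (0, -2): H = diag(-36, 64).
The eigenvalues have opposite signs, so H is indefinite: a saddle point.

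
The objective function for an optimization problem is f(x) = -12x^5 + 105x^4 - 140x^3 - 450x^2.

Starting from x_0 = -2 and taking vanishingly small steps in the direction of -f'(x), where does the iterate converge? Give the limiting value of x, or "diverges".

-1

f'(x) = -60x(x - 5)(x - 3)(x + 1), so f'(-2) = -4200.
Gradient descent moves in the -f' direction, i.e. x is increasing.
The nearest critical point in that direction is x = -1, where f'' = 1440 > 0 (a local minimum). The iterate converges there.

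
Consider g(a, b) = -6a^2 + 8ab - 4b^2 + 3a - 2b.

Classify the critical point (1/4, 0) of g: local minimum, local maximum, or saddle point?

local maximum

The Hessian of g is constant: H = [[-12, 8], [8, -8]].
det(H) = (-12)·(-8) − 8² = 32.
det(H) > 0 and tr(H) = -20 < 0, so H is negative definite and the point is a local maximum.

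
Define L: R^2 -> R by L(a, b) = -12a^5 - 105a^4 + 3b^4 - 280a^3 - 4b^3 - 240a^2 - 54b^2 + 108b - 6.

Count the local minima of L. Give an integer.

4

L separates as a function of a plus a function of b, so ∇L=0 decouples.
∂L/∂a = -60a(a + 1)(a + 2)(a + 4) = 0 at a ∈ {-4, -2, -1, 0}; ∂L/∂b = 12(b - 3)(b - 1)(b + 3) = 0 at b ∈ {-3, 1, 3}.
The Hessian is diagonal: diag(L_aa, L_bb). Second derivatives: L_aa(-4)=1440, L_aa(-2)=-240, L_aa(-1)=180, L_aa(0)=-480; L_bb(-3)=288, L_bb(1)=-96, L_bb(3)=144.
Local minima occur where both diagonal entries positive: (-4, -3), (-4, 3), (-1, -3), (-1, 3). Count: 4.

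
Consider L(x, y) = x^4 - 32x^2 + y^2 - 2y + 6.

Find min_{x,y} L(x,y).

L(x,y) separates as P(x) + Q(y) + 6, so its minimum is min P + min Q + 6.
P'(x) = 4x(x - 4)(x + 4) vanishes at x ∈ {-4, 0, 4}; Q'(y) = 2y - 2 vanishes at y ∈ {1}.
Local minima of P (where P''>0): P(-4)=-256, P(4)=-256. Local minima of Q: Q(1)=-1.
So the global minimum of L is P(-4) + Q(1) + 6 = -256 − 1 + 6 = -251, attained at (-4, 1).

-251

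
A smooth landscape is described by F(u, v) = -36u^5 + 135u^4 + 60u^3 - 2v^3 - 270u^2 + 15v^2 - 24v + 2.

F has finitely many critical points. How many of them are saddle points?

4

F separates as a function of u plus a function of v, so ∇F=0 decouples.
∂F/∂u = -180u(u - 3)(u - 1)(u + 1) = 0 at u ∈ {-1, 0, 1, 3}; ∂F/∂v = -6(v - 4)(v - 1) = 0 at v ∈ {1, 4}.
The Hessian is diagonal: diag(F_uu, F_vv). Second derivatives: F_uu(-1)=1440, F_uu(0)=-540, F_uu(1)=720, F_uu(3)=-4320; F_vv(1)=18, F_vv(4)=-18.
Saddle points occur where the two diagonal entries have opposite signs: (-1, 4), (0, 1), (1, 4), (3, 1). Count: 4.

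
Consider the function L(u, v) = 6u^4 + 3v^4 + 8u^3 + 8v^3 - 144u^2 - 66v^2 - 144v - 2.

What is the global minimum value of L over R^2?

-1849

L(u,v) separates as P(u) + Q(v) − 2, so its minimum is min P + min Q − 2.
P'(u) = 24u(u - 3)(u + 4) vanishes at u ∈ {-4, 0, 3}; Q'(v) = 12(v - 3)(v + 1)(v + 4) vanishes at v ∈ {-4, -1, 3}.
Local minima of P (where P''>0): P(-4)=-1280, P(3)=-594. Local minima of Q: Q(-4)=-224, Q(3)=-567.
So the global minimum of L is P(-4) + Q(3) − 2 = -1280 − 567 − 2 = -1849, attained at (-4, 3).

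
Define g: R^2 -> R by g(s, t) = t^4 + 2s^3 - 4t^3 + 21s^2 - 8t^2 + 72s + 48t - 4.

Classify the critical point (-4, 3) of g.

saddle point

The mixed partial ∂²g/∂s∂t is 0, so the Hessian at any point is diag(g_ss, g_tt) = diag(6(2s + 7), 4(3t^2 - 6t - 4)).
At (-4, 3): H = diag(-6, 20).
The eigenvalues have opposite signs, so H is indefinite: a saddle point.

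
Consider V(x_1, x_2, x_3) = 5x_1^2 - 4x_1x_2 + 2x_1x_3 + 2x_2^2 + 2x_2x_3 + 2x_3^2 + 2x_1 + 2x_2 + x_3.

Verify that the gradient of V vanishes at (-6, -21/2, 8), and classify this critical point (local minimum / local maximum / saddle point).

∇V = (10x_1 - 4x_2 + 2x_3 + 2, -4x_1 + 4x_2 + 2x_3 + 2, 2x_1 + 2x_2 + 4x_3 + 1); substituting (-6, -21/2, 8) gives ∇V = (0, 0, 0), so (-6, -21/2, 8) is indeed a critical point.
The Hessian is constant: H = [[10, -4, 2], [-4, 4, 2], [2, 2, 4]].
Leading principal minors: Δ₁ = 10, Δ₂ = 24, Δ₃ = 8.
All leading minors are positive, so H is positive definite: a local minimum.

local minimum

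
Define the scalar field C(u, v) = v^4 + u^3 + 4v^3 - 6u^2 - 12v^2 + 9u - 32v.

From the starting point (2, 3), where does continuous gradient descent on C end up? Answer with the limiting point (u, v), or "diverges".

C is separable, so gradient descent decouples: u follows -∂C/∂u, v follows -∂C/∂v.
∂C/∂u = 3(u - 3)(u - 1); at u=2 this is -3, so u increases.
∂C/∂v = 4(v - 2)(v + 1)(v + 4); at v=3 this is 112, so v decreases.
u converges to its nearest critical value 3 (a local min of the u-part); v converges to 2. The iterate converges to (3, 2).

(3, 2)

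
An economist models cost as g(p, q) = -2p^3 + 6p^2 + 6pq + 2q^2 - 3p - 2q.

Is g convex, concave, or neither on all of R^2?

neither

The term -2p^3 is cubic, so the Hessian is not constant.
∂²g/∂p² = -12p + 12, which takes both signs as p varies (negative for sufficiently large p). A diagonal entry of the Hessian changing sign means the Hessian is neither positive- nor negative-semidefinite on all of R^2.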